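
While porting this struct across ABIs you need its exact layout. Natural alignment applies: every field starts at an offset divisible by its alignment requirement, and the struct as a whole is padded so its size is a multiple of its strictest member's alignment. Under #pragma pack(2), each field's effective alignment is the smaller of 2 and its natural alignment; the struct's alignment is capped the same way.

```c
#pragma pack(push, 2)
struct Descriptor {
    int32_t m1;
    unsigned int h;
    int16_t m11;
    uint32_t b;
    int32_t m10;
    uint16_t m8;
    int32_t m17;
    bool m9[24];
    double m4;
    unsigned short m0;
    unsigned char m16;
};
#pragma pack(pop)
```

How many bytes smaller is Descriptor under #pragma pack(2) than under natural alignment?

natural layout:
  @0: m1 [4B, align 4] → 4
  @4: h [4B, align 4] → 8
  @8: m11 [2B, align 2] → 10
  +2 pad (align 4)
  @12: b [4B, align 4] → 16
  @16: m10 [4B, align 4] → 20
  @20: m8 [2B, align 2] → 22
  +2 pad (align 4)
  @24: m17 [4B, align 4] → 28
  @28: m9 [24B, align 1] → 52
  +4 pad (align 8)
  @56: m4 [8B, align 8] → 64
  @64: m0 [2B, align 2] → 66
  @66: m16 [1B, align 1] → 67
  +5 tail pad (align 8)
  size 72, align 8
packed(2) layout:
  @0: m1 [4B, align 2] → 4
  @4: h [4B, align 2] → 8
  @8: m11 [2B, align 2] → 10
  @10: b [4B, align 2] → 14
  @14: m10 [4B, align 2] → 18
  @18: m8 [2B, align 2] → 20
  @20: m17 [4B, align 2] → 24
  @24: m9 [24B, align 1] → 48
  @48: m4 [8B, align 2] → 56
  @56: m0 [2B, align 2] → 58
  @58: m16 [1B, align 1] → 59
  +1 tail pad (align 2)
  size 60, align 2
72 − 60 = 12

12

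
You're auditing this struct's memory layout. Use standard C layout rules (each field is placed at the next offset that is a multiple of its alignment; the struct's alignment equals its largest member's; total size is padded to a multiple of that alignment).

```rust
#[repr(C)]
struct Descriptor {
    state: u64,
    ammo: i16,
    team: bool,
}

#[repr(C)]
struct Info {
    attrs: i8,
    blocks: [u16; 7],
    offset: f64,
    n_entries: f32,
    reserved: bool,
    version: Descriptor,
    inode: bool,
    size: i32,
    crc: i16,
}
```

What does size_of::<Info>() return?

Descriptor: @0: state [8B, align 8] → 8; @8: ammo [2B, align 2] → 10; @10: team [1B, align 1] → 11; +5 tail pad (align 8); size 16, align 8
@0: attrs [1B, align 1] → 1
+1 pad (align 2)
@2: blocks [14B, align 2] → 16
@16: offset [8B, align 8] → 24
@24: n_entries [4B, align 4] → 28
@28: reserved [1B, align 1] → 29
+3 pad (align 8)
@32: version [16B, align 8] → 48
@48: inode [1B, align 1] → 49
+3 pad (align 4)
@52: size [4B, align 4] → 56
@56: crc [2B, align 2] → 58
+6 tail pad (align 8)
size 64, align 8

64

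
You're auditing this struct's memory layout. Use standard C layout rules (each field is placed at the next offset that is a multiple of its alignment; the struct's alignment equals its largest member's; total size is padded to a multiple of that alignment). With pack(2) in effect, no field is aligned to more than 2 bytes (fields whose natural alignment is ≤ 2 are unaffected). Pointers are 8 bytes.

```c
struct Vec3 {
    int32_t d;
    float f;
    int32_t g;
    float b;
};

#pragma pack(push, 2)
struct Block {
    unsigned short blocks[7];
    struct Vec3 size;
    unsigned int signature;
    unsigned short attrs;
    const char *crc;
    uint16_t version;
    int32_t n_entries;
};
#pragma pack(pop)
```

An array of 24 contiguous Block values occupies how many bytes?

Vec3: d at 0 (size 4, align 4) → ends 4; f at 4 (size 4, align 4) → ends 8; g at 8 (size 4, align 4) → ends 12; b at 12 (size 4, align 4) → ends 16; total 16 bytes, alignment 4
blocks at 0 (size 14, align 2) → ends 14
size at 14 (size 16, align 2) → ends 30
signature at 30 (size 4, align 2) → ends 34
attrs at 34 (size 2, align 2) → ends 36
crc at 36 (size 8, align 2) → ends 44
version at 44 (size 2, align 2) → ends 46
n_entries at 46 (size 4, align 2) → ends 50
total 50 bytes, alignment 2
array of 24: 24 × 50 = 1200

1200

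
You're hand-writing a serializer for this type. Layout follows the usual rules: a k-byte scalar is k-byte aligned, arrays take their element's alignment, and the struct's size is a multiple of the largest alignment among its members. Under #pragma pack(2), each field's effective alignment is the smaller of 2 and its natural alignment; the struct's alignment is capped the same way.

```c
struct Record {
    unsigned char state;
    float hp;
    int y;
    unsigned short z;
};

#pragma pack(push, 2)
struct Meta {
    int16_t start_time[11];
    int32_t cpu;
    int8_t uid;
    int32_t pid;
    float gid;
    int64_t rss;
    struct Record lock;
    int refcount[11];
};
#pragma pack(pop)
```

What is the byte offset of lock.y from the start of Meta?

Record: 0..1  state  (1B, 1-aligned); 1..4  -- padding (3B); 4..8  hp  (4B, 4-aligned); 8..12  y  (4B, 4-aligned); 12..14  z  (2B, 2-aligned); 14..16  -- tail padding (2B); sizeof = 16, alignof = 4
0..22  start_time  (22B, 2-aligned)
22..26  cpu  (4B, 2-aligned)
26..27  uid  (1B, 1-aligned)
27..28  -- padding (1B)
28..32  pid  (4B, 2-aligned)
32..36  gid  (4B, 2-aligned)
36..44  rss  (8B, 2-aligned)
44..60  lock  (16B, 2-aligned)
within Record: y at 8
44 + 8 = 52

52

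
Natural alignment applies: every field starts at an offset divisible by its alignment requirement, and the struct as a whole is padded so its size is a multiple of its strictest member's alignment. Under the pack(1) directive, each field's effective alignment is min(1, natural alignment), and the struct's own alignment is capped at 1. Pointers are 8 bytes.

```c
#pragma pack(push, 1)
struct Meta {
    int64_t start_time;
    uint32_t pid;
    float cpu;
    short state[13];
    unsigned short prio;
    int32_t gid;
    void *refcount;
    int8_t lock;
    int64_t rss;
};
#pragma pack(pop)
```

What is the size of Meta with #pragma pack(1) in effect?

0..8  start_time  (8B, 1-aligned)
8..12  pid  (4B, 1-aligned)
12..16  cpu  (4B, 1-aligned)
16..42  state  (26B, 1-aligned)
42..44  prio  (2B, 1-aligned)
44..48  gid  (4B, 1-aligned)
48..56  refcount  (8B, 1-aligned)
56..57  lock  (1B, 1-aligned)
57..65  rss  (8B, 1-aligned)
sizeof = 65, alignof = 1

65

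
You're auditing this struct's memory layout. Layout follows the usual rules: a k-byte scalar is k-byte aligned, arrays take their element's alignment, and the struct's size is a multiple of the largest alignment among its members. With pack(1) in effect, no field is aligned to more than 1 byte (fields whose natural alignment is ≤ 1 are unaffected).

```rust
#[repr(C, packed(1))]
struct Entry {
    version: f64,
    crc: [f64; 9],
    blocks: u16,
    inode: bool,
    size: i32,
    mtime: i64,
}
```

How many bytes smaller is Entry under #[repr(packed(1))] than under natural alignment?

natural layout:
  0..8  version  (8B, 8-aligned)
  8..80  crc  (72B, 8-aligned)
  80..82  blocks  (2B, 2-aligned)
  82..83  inode  (1B, 1-aligned)
  83..84  -- padding (1B)
  84..88  size  (4B, 4-aligned)
  88..96  mtime  (8B, 8-aligned)
  sizeof = 96, alignof = 8
packed(1) layout:
  0..8  version  (8B, 1-aligned)
  8..80  crc  (72B, 1-aligned)
  80..82  blocks  (2B, 1-aligned)
  82..83  inode  (1B, 1-aligned)
  83..87  size  (4B, 1-aligned)
  87..95  mtime  (8B, 1-aligned)
  sizeof = 95, alignof = 1
96 − 95 = 1

1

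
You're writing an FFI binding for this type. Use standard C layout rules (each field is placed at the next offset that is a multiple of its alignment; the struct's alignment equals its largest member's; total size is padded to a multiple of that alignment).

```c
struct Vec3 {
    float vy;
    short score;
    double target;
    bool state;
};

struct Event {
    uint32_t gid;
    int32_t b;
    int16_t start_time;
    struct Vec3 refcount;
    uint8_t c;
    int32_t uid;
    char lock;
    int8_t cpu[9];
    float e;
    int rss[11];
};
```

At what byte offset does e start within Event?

Vec3: 0..4  vy  (4B, 4-aligned); 4..6  score  (2B, 2-aligned); 6..8  -- padding (2B); 8..16  target  (8B, 8-aligned); 16..17  state  (1B, 1-aligned); 17..24  -- tail padding (7B); sizeof = 24, alignof = 8
0..4  gid  (4B, 4-aligned)
4..8  b  (4B, 4-aligned)
8..10  start_time  (2B, 2-aligned)
10..16  -- padding (6B)
16..40  refcount  (24B, 8-aligned)
40..41  c  (1B, 1-aligned)
41..44  -- padding (3B)
44..48  uid  (4B, 4-aligned)
48..49  lock  (1B, 1-aligned)
49..58  cpu  (9B, 1-aligned)
58..60  -- padding (2B)
60..64  e  (4B, 4-aligned)

60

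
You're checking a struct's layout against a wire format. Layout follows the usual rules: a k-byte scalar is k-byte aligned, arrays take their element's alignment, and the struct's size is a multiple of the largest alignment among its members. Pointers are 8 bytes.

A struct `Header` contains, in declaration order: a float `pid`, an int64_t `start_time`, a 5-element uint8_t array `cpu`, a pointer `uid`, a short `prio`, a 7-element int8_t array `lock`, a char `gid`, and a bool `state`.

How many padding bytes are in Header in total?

12

@0: pid [4B, align 4] → 4
+4 pad (align 8)
@8: start_time [8B, align 8] → 16
@16: cpu [5B, align 1] → 21
+3 pad (align 8)
@24: uid [8B, align 8] → 32
@32: prio [2B, align 2] → 34
@34: lock [7B, align 1] → 41
@41: gid [1B, align 1] → 42
@42: state [1B, align 1] → 43
+5 tail pad (align 8)
size 48, align 8
data bytes 36, size 48 → padding 12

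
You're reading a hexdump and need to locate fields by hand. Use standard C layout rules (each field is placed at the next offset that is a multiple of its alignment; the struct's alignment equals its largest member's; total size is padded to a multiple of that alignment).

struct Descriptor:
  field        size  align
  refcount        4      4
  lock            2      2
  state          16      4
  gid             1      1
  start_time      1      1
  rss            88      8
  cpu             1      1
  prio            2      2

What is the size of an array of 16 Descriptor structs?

0..4  refcount  (4B, 4-aligned)
4..6  lock  (2B, 2-aligned)
6..8  -- padding (2B)
8..24  state  (16B, 4-aligned)
24..25  gid  (1B, 1-aligned)
25..26  start_time  (1B, 1-aligned)
26..32  -- padding (6B)
32..120  rss  (88B, 8-aligned)
120..121  cpu  (1B, 1-aligned)
121..122  -- padding (1B)
122..124  prio  (2B, 2-aligned)
124..128  -- tail padding (4B)
sizeof = 128, alignof = 8
array of 16: 16 × 128 = 2048

2048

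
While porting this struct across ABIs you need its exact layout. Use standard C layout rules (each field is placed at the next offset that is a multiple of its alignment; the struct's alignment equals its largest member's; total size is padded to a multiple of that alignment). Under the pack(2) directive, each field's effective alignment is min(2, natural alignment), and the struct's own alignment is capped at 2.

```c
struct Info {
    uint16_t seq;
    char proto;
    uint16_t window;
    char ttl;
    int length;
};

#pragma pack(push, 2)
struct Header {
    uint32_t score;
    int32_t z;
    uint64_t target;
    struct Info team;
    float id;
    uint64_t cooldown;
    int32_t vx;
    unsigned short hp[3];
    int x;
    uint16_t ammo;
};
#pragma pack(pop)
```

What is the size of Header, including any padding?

Info: @0: seq [2B, align 2] → 2; @2: proto [1B, align 1] → 3; +1 pad (align 2); @4: window [2B, align 2] → 6; @6: ttl [1B, align 1] → 7; +1 pad (align 4); @8: length [4B, align 4] → 12; size 12, align 4
@0: score [4B, align 2] → 4
@4: z [4B, align 2] → 8
@8: target [8B, align 2] → 16
@16: team [12B, align 2] → 28
@28: id [4B, align 2] → 32
@32: cooldown [8B, align 2] → 40
@40: vx [4B, align 2] → 44
@44: hp [6B, align 2] → 50
@50: x [4B, align 2] → 54
@54: ammo [2B, align 2] → 56
size 56, align 2

56 bytes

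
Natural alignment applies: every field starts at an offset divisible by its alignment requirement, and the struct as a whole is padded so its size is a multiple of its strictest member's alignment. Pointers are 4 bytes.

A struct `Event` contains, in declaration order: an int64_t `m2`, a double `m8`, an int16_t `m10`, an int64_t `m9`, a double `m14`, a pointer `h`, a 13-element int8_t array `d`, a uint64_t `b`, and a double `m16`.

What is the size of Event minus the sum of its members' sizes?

13

0..8  m2  (8B, 8-aligned)
8..16  m8  (8B, 8-aligned)
16..18  m10  (2B, 2-aligned)
18..24  -- padding (6B)
24..32  m9  (8B, 8-aligned)
32..40  m14  (8B, 8-aligned)
40..44  h  (4B, 4-aligned)
44..57  d  (13B, 1-aligned)
57..64  -- padding (7B)
64..72  b  (8B, 8-aligned)
72..80  m16  (8B, 8-aligned)
sizeof = 80, alignof = 8
data bytes 67, size 80 → padding 13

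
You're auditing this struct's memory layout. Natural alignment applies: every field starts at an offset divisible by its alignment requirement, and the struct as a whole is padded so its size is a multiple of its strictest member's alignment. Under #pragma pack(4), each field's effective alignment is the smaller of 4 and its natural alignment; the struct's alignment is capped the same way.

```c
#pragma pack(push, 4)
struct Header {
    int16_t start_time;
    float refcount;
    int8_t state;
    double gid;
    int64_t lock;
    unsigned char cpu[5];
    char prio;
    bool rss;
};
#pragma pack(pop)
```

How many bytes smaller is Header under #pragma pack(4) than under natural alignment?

4

natural layout:
  0..2  start_time  (2B, 2-aligned)
  2..4  -- padding (2B)
  4..8  refcount  (4B, 4-aligned)
  8..9  state  (1B, 1-aligned)
  9..16  -- padding (7B)
  16..24  gid  (8B, 8-aligned)
  24..32  lock  (8B, 8-aligned)
  32..37  cpu  (5B, 1-aligned)
  37..38  prio  (1B, 1-aligned)
  38..39  rss  (1B, 1-aligned)
  39..40  -- tail padding (1B)
  sizeof = 40, alignof = 8
packed(4) layout:
  0..2  start_time  (2B, 2-aligned)
  2..4  -- padding (2B)
  4..8  refcount  (4B, 4-aligned)
  8..9  state  (1B, 1-aligned)
  9..12  -- padding (3B)
  12..20  gid  (8B, 4-aligned)
  20..28  lock  (8B, 4-aligned)
  28..33  cpu  (5B, 1-aligned)
  33..34  prio  (1B, 1-aligned)
  34..35  rss  (1B, 1-aligned)
  35..36  -- tail padding (1B)
  sizeof = 36, alignof = 4
40 − 36 = 4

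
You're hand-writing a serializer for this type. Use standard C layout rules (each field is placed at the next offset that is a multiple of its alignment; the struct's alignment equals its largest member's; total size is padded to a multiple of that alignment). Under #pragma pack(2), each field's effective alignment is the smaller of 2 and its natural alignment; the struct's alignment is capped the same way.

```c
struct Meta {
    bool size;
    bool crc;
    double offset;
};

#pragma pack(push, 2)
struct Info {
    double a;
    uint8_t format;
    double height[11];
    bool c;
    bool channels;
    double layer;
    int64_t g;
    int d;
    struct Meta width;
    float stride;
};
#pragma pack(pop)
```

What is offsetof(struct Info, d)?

Meta: @0: size [1B, align 1] → 1; @1: crc [1B, align 1] → 2; +6 pad (align 8); @8: offset [8B, align 8] → 16; size 16, align 8
@0: a [8B, align 2] → 8
@8: format [1B, align 1] → 9
+1 pad (align 2)
@10: height [88B, align 2] → 98
@98: c [1B, align 1] → 99
@99: channels [1B, align 1] → 100
@100: layer [8B, align 2] → 108
@108: g [8B, align 2] → 116
@116: d [4B, align 2] → 120

116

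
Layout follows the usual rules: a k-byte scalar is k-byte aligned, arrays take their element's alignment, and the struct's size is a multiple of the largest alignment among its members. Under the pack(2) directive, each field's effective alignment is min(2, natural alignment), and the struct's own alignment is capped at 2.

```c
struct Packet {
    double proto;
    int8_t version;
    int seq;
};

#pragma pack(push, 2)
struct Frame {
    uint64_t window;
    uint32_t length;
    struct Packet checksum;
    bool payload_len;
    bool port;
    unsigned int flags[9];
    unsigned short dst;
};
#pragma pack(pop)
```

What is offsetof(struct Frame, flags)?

30

Packet: 0..8  proto  (8B, 8-aligned); 8..9  version  (1B, 1-aligned); 9..12  -- padding (3B); 12..16  seq  (4B, 4-aligned); sizeof = 16, alignof = 8
0..8  window  (8B, 2-aligned)
8..12  length  (4B, 2-aligned)
12..28  checksum  (16B, 2-aligned)
28..29  payload_len  (1B, 1-aligned)
29..30  port  (1B, 1-aligned)
30..66  flags  (36B, 2-aligned)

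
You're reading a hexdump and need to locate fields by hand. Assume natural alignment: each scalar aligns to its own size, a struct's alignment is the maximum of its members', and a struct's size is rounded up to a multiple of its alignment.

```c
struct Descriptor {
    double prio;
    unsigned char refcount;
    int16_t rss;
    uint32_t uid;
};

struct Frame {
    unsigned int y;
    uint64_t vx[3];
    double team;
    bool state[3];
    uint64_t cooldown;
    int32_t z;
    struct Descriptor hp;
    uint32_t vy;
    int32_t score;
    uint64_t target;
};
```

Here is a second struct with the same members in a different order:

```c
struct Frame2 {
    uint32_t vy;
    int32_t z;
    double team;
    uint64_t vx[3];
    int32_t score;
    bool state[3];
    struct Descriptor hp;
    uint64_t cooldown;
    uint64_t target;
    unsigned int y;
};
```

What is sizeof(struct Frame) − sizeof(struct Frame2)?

8

Descriptor: prio at 0 (size 8, align 8) → ends 8; refcount at 8 (size 1, align 1) → ends 9; pad 1 to align 2 for rss; rss at 10 (size 2, align 2) → ends 12; uid at 12 (size 4, align 4) → ends 16; total 16 bytes, alignment 8
y at 0 (size 4, align 4) → ends 4
pad 4 to align 8 for vx
vx at 8 (size 24, align 8) → ends 32
team at 32 (size 8, align 8) → ends 40
state at 40 (size 3, align 1) → ends 43
pad 5 to align 8 for cooldown
cooldown at 48 (size 8, align 8) → ends 56
z at 56 (size 4, align 4) → ends 60
pad 4 to align 8 for hp
hp at 64 (size 16, align 8) → ends 80
vy at 80 (size 4, align 4) → ends 84
score at 84 (size 4, align 4) → ends 88
target at 88 (size 8, align 8) → ends 96
total 96 bytes, alignment 8
— Frame2 —
vy at 0 (size 4, align 4) → ends 4
z at 4 (size 4, align 4) → ends 8
team at 8 (size 8, align 8) → ends 16
vx at 16 (size 24, align 8) → ends 40
score at 40 (size 4, align 4) → ends 44
state at 44 (size 3, align 1) → ends 47
pad 1 to align 8 for hp
hp at 48 (size 16, align 8) → ends 64
cooldown at 64 (size 8, align 8) → ends 72
target at 72 (size 8, align 8) → ends 80
y at 80 (size 4, align 4) → ends 84
tail pad 4 to reach multiple of 8
total 88 bytes, alignment 8
96 − 88 = 8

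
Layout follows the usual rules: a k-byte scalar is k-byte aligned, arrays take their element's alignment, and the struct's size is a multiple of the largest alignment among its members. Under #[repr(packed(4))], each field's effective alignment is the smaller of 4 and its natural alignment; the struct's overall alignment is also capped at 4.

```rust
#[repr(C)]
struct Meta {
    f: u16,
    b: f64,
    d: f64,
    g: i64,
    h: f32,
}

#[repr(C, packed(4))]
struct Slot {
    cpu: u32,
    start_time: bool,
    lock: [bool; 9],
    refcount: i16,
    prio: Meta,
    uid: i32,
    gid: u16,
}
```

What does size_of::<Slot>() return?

Meta: f at 0 (size 2, align 2) → ends 2; pad 6 to align 8 for b; b at 8 (size 8, align 8) → ends 16; d at 16 (size 8, align 8) → ends 24; g at 24 (size 8, align 8) → ends 32; h at 32 (size 4, align 4) → ends 36; tail pad 4 to reach multiple of 8; total 40 bytes, alignment 8
cpu at 0 (size 4, align 4) → ends 4
start_time at 4 (size 1, align 1) → ends 5
lock at 5 (size 9, align 1) → ends 14
refcount at 14 (size 2, align 2) → ends 16
prio at 16 (size 40, align 4) → ends 56
uid at 56 (size 4, align 4) → ends 60
gid at 60 (size 2, align 2) → ends 62
tail pad 2 to reach multiple of 4
total 64 bytes, alignment 4

64 bytes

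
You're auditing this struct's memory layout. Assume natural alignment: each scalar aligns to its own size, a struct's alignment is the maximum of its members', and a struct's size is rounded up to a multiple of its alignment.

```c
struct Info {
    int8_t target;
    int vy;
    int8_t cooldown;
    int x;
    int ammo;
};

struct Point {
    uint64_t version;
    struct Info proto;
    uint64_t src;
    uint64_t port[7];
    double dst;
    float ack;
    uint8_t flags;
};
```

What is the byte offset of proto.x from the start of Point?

20

Info: 0..1  target  (1B, 1-aligned); 1..4  -- padding (3B); 4..8  vy  (4B, 4-aligned); 8..9  cooldown  (1B, 1-aligned); 9..12  -- padding (3B); 12..16  x  (4B, 4-aligned); 16..20  ammo  (4B, 4-aligned); sizeof = 20, alignof = 4
0..8  version  (8B, 8-aligned)
8..28  proto  (20B, 4-aligned)
within Info: x at 12
8 + 12 = 20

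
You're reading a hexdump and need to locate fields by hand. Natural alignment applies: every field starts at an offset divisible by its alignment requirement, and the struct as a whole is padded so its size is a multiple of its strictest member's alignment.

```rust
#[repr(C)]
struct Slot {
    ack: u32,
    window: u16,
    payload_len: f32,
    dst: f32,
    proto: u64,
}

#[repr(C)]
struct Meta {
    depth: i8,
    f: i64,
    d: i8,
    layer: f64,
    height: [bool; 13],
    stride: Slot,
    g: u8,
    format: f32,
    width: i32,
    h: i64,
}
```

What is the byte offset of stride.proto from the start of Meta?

Slot: 0..4  ack  (4B, 4-aligned); 4..6  window  (2B, 2-aligned); 6..8  -- padding (2B); 8..12  payload_len  (4B, 4-aligned); 12..16  dst  (4B, 4-aligned); 16..24  proto  (8B, 8-aligned); sizeof = 24, alignof = 8
0..1  depth  (1B, 1-aligned)
1..8  -- padding (7B)
8..16  f  (8B, 8-aligned)
16..17  d  (1B, 1-aligned)
17..24  -- padding (7B)
24..32  layer  (8B, 8-aligned)
32..45  height  (13B, 1-aligned)
45..48  -- padding (3B)
48..72  stride  (24B, 8-aligned)
within Slot: proto at 16
48 + 16 = 64

64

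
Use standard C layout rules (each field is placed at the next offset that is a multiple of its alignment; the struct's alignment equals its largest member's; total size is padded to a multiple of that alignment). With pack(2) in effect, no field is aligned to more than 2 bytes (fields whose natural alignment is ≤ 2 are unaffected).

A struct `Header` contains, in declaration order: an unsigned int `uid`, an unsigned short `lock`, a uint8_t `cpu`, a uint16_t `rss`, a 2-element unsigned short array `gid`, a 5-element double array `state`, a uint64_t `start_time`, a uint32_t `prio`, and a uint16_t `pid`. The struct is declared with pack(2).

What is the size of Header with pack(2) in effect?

68

0..4  uid  (4B, 2-aligned)
4..6  lock  (2B, 2-aligned)
6..7  cpu  (1B, 1-aligned)
7..8  -- padding (1B)
8..10  rss  (2B, 2-aligned)
10..14  gid  (4B, 2-aligned)
14..54  state  (40B, 2-aligned)
54..62  start_time  (8B, 2-aligned)
62..66  prio  (4B, 2-aligned)
66..68  pid  (2B, 2-aligned)
sizeof = 68, alignof = 2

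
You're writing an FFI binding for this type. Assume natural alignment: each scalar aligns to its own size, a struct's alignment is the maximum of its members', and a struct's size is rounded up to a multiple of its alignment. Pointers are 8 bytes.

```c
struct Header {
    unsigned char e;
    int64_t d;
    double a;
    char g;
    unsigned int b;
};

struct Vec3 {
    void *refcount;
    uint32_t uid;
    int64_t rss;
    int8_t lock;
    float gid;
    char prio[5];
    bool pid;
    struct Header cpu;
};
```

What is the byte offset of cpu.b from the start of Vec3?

68

Header: @0: e [1B, align 1] → 1; +7 pad (align 8); @8: d [8B, align 8] → 16; @16: a [8B, align 8] → 24; @24: g [1B, align 1] → 25; +3 pad (align 4); @28: b [4B, align 4] → 32; size 32, align 8
@0: refcount [8B, align 8] → 8
@8: uid [4B, align 4] → 12
+4 pad (align 8)
@16: rss [8B, align 8] → 24
@24: lock [1B, align 1] → 25
+3 pad (align 4)
@28: gid [4B, align 4] → 32
@32: prio [5B, align 1] → 37
@37: pid [1B, align 1] → 38
+2 pad (align 8)
@40: cpu [32B, align 8] → 72
within Header: b at 28
40 + 28 = 68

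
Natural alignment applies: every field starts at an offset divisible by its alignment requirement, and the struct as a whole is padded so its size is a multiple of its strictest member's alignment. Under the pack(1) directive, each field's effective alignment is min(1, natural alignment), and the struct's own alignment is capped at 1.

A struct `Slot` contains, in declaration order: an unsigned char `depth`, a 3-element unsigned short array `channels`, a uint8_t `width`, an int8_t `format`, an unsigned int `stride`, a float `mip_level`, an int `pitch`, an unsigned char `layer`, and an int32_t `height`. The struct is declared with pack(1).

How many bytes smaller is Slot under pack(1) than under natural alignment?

6

natural layout:
  0..1  depth  (1B, 1-aligned)
  1..2  -- padding (1B)
  2..8  channels  (6B, 2-aligned)
  8..9  width  (1B, 1-aligned)
  9..10  format  (1B, 1-aligned)
  10..12  -- padding (2B)
  12..16  stride  (4B, 4-aligned)
  16..20  mip_level  (4B, 4-aligned)
  20..24  pitch  (4B, 4-aligned)
  24..25  layer  (1B, 1-aligned)
  25..28  -- padding (3B)
  28..32  height  (4B, 4-aligned)
  sizeof = 32, alignof = 4
packed(1) layout:
  0..1  depth  (1B, 1-aligned)
  1..7  channels  (6B, 1-aligned)
  7..8  width  (1B, 1-aligned)
  8..9  format  (1B, 1-aligned)
  9..13  stride  (4B, 1-aligned)
  13..17  mip_level  (4B, 1-aligned)
  17..21  pitch  (4B, 1-aligned)
  21..22  layer  (1B, 1-aligned)
  22..26  height  (4B, 1-aligned)
  sizeof = 26, alignof = 1
32 − 26 = 6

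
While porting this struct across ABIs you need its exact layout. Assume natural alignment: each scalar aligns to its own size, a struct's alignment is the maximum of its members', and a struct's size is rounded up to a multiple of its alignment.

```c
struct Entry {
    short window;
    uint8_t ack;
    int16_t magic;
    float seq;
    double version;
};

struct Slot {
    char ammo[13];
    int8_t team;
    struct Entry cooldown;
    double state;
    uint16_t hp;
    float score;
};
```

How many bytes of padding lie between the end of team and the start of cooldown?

Entry: 0..2  window  (2B, 2-aligned); 2..3  ack  (1B, 1-aligned); 3..4  -- padding (1B); 4..6  magic  (2B, 2-aligned); 6..8  -- padding (2B); 8..12  seq  (4B, 4-aligned); 12..16  -- padding (4B); 16..24  version  (8B, 8-aligned); sizeof = 24, alignof = 8
0..13  ammo  (13B, 1-aligned)
13..14  team  (1B, 1-aligned)
14..16  -- padding (2B)
16..40  cooldown  (24B, 8-aligned)

2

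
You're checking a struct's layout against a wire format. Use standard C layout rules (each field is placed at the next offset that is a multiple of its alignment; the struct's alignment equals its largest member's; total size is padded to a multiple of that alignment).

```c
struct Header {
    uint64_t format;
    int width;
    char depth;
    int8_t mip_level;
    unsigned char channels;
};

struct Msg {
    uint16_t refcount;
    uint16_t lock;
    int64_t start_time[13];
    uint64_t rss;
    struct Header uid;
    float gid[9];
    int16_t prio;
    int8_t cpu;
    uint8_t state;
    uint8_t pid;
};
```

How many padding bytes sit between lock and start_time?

4

Header: 0..8  format  (8B, 8-aligned); 8..12  width  (4B, 4-aligned); 12..13  depth  (1B, 1-aligned); 13..14  mip_level  (1B, 1-aligned); 14..15  channels  (1B, 1-aligned); 15..16  -- tail padding (1B); sizeof = 16, alignof = 8
0..2  refcount  (2B, 2-aligned)
2..4  lock  (2B, 2-aligned)
4..8  -- padding (4B)
8..112  start_time  (104B, 8-aligned)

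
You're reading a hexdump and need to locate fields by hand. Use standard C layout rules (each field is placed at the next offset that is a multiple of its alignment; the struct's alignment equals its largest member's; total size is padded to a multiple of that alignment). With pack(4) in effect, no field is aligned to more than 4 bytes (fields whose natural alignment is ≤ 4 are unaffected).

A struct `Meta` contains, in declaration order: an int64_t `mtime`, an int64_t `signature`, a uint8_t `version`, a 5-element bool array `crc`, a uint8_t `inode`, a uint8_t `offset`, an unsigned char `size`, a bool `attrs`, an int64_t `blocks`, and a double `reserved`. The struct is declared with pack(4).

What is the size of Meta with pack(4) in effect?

44

@0: mtime [8B, align 4] → 8
@8: signature [8B, align 4] → 16
@16: version [1B, align 1] → 17
@17: crc [5B, align 1] → 22
@22: inode [1B, align 1] → 23
@23: offset [1B, align 1] → 24
@24: size [1B, align 1] → 25
@25: attrs [1B, align 1] → 26
+2 pad (align 4)
@28: blocks [8B, align 4] → 36
@36: reserved [8B, align 4] → 44
size 44, align 4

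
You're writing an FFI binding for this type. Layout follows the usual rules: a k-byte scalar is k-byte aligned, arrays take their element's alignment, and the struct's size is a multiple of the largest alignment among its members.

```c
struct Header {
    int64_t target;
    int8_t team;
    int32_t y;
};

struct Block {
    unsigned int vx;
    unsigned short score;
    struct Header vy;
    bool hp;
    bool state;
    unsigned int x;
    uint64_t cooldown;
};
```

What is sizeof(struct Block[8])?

Header: @0: target [8B, align 8] → 8; @8: team [1B, align 1] → 9; +3 pad (align 4); @12: y [4B, align 4] → 16; size 16, align 8
@0: vx [4B, align 4] → 4
@4: score [2B, align 2] → 6
+2 pad (align 8)
@8: vy [16B, align 8] → 24
@24: hp [1B, align 1] → 25
@25: state [1B, align 1] → 26
+2 pad (align 4)
@28: x [4B, align 4] → 32
@32: cooldown [8B, align 8] → 40
size 40, align 8
array of 8: 8 × 40 = 320

320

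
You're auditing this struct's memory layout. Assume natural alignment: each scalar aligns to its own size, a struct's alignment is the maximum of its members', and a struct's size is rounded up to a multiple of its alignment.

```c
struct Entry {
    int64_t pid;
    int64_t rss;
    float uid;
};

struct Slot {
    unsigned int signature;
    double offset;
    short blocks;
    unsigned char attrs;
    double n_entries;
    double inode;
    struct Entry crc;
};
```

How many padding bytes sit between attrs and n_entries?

Entry: pid at 0 (size 8, align 8) → ends 8; rss at 8 (size 8, align 8) → ends 16; uid at 16 (size 4, align 4) → ends 20; tail pad 4 to reach multiple of 8; total 24 bytes, alignment 8
signature at 0 (size 4, align 4) → ends 4
pad 4 to align 8 for offset
offset at 8 (size 8, align 8) → ends 16
blocks at 16 (size 2, align 2) → ends 18
attrs at 18 (size 1, align 1) → ends 19
pad 5 to align 8 for n_entries
n_entries at 24 (size 8, align 8) → ends 32

5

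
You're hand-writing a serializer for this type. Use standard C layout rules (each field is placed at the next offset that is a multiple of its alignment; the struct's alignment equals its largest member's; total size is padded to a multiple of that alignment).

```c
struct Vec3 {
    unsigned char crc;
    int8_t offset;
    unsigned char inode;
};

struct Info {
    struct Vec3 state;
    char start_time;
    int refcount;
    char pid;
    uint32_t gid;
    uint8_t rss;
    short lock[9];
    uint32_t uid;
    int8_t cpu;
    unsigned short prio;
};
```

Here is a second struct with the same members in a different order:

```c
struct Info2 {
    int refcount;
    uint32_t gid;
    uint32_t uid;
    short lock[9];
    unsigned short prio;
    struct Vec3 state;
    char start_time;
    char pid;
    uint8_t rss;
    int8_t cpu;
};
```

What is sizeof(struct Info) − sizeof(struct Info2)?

Vec3: @0: crc [1B, align 1] → 1; @1: offset [1B, align 1] → 2; @2: inode [1B, align 1] → 3; size 3, align 1
@0: state [3B, align 1] → 3
@3: start_time [1B, align 1] → 4
@4: refcount [4B, align 4] → 8
@8: pid [1B, align 1] → 9
+3 pad (align 4)
@12: gid [4B, align 4] → 16
@16: rss [1B, align 1] → 17
+1 pad (align 2)
@18: lock [18B, align 2] → 36
@36: uid [4B, align 4] → 40
@40: cpu [1B, align 1] → 41
+1 pad (align 2)
@42: prio [2B, align 2] → 44
size 44, align 4
— Info2 —
@0: refcount [4B, align 4] → 4
@4: gid [4B, align 4] → 8
@8: uid [4B, align 4] → 12
@12: lock [18B, align 2] → 30
@30: prio [2B, align 2] → 32
@32: state [3B, align 1] → 35
@35: start_time [1B, align 1] → 36
@36: pid [1B, align 1] → 37
@37: rss [1B, align 1] → 38
@38: cpu [1B, align 1] → 39
+1 tail pad (align 4)
size 40, align 4
44 − 40 = 4

4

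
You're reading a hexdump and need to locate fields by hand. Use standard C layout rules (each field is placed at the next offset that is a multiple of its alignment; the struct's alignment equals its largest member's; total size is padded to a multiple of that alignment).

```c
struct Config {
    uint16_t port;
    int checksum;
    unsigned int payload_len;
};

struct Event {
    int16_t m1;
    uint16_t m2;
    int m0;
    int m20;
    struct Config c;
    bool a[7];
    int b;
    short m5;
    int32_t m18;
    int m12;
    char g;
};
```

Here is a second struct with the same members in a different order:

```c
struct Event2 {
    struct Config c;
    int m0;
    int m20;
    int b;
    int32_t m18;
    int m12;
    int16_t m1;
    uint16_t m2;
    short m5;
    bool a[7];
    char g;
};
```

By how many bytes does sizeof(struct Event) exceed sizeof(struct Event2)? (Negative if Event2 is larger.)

Config: 0..2  port  (2B, 2-aligned); 2..4  -- padding (2B); 4..8  checksum  (4B, 4-aligned); 8..12  payload_len  (4B, 4-aligned); sizeof = 12, alignof = 4
0..2  m1  (2B, 2-aligned)
2..4  m2  (2B, 2-aligned)
4..8  m0  (4B, 4-aligned)
8..12  m20  (4B, 4-aligned)
12..24  c  (12B, 4-aligned)
24..31  a  (7B, 1-aligned)
31..32  -- padding (1B)
32..36  b  (4B, 4-aligned)
36..38  m5  (2B, 2-aligned)
38..40  -- padding (2B)
40..44  m18  (4B, 4-aligned)
44..48  m12  (4B, 4-aligned)
48..49  g  (1B, 1-aligned)
49..52  -- tail padding (3B)
sizeof = 52, alignof = 4
— Event2 —
0..12  c  (12B, 4-aligned)
12..16  m0  (4B, 4-aligned)
16..20  m20  (4B, 4-aligned)
20..24  b  (4B, 4-aligned)
24..28  m18  (4B, 4-aligned)
28..32  m12  (4B, 4-aligned)
32..34  m1  (2B, 2-aligned)
34..36  m2  (2B, 2-aligned)
36..38  m5  (2B, 2-aligned)
38..45  a  (7B, 1-aligned)
45..46  g  (1B, 1-aligned)
46..48  -- tail padding (2B)
sizeof = 48, alignof = 4
52 − 48 = 4

4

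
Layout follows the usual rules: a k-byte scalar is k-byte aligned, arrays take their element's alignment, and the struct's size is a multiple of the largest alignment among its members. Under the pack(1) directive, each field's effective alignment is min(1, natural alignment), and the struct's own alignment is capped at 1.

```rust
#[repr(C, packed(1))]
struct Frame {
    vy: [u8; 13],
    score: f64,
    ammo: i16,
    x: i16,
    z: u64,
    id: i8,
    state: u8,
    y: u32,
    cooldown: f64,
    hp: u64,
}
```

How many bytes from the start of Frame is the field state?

34

@0: vy [13B, align 1] → 13
@13: score [8B, align 1] → 21
@21: ammo [2B, align 1] → 23
@23: x [2B, align 1] → 25
@25: z [8B, align 1] → 33
@33: id [1B, align 1] → 34
@34: state [1B, align 1] → 35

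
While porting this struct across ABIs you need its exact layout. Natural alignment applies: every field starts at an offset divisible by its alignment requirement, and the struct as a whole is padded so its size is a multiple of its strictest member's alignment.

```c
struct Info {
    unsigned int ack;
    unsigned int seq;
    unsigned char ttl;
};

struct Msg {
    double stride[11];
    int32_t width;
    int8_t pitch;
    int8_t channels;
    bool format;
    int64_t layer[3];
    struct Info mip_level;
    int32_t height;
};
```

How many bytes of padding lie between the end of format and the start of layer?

1

Info: 0..4  ack  (4B, 4-aligned); 4..8  seq  (4B, 4-aligned); 8..9  ttl  (1B, 1-aligned); 9..12  -- tail padding (3B); sizeof = 12, alignof = 4
0..88  stride  (88B, 8-aligned)
88..92  width  (4B, 4-aligned)
92..93  pitch  (1B, 1-aligned)
93..94  channels  (1B, 1-aligned)
94..95  format  (1B, 1-aligned)
95..96  -- padding (1B)
96..120  layer  (24B, 8-aligned)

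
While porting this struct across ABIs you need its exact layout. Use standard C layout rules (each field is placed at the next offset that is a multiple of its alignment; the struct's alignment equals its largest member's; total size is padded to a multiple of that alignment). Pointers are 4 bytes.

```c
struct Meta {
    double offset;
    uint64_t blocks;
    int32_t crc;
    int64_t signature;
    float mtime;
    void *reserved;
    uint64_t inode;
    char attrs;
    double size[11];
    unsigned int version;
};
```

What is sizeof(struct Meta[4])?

@0: offset [8B, align 8] → 8
@8: blocks [8B, align 8] → 16
@16: crc [4B, align 4] → 20
+4 pad (align 8)
@24: signature [8B, align 8] → 32
@32: mtime [4B, align 4] → 36
@36: reserved [4B, align 4] → 40
@40: inode [8B, align 8] → 48
@48: attrs [1B, align 1] → 49
+7 pad (align 8)
@56: size [88B, align 8] → 144
@144: version [4B, align 4] → 148
+4 tail pad (align 8)
size 152, align 8
array of 4: 4 × 152 = 608

608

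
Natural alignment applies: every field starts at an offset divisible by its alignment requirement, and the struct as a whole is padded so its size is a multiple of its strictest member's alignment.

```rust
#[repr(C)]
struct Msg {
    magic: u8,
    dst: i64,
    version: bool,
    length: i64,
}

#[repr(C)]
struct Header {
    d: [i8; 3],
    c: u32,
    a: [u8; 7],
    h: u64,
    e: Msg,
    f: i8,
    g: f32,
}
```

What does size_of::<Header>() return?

64

Msg: magic at 0 (size 1, align 1) → ends 1; pad 7 to align 8 for dst; dst at 8 (size 8, align 8) → ends 16; version at 16 (size 1, align 1) → ends 17; pad 7 to align 8 for length; length at 24 (size 8, align 8) → ends 32; total 32 bytes, alignment 8
d at 0 (size 3, align 1) → ends 3
pad 1 to align 4 for c
c at 4 (size 4, align 4) → ends 8
a at 8 (size 7, align 1) → ends 15
pad 1 to align 8 for h
h at 16 (size 8, align 8) → ends 24
e at 24 (size 32, align 8) → ends 56
f at 56 (size 1, align 1) → ends 57
pad 3 to align 4 for g
g at 60 (size 4, align 4) → ends 64
total 64 bytes, alignment 8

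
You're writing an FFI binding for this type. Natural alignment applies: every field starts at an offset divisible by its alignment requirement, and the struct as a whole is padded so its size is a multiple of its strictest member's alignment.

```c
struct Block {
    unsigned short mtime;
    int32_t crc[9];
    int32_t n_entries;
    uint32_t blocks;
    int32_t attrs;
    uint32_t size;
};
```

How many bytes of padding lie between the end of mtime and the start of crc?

2

mtime at 0 (size 2, align 2) → ends 2
pad 2 to align 4 for crc
crc at 4 (size 36, align 4) → ends 40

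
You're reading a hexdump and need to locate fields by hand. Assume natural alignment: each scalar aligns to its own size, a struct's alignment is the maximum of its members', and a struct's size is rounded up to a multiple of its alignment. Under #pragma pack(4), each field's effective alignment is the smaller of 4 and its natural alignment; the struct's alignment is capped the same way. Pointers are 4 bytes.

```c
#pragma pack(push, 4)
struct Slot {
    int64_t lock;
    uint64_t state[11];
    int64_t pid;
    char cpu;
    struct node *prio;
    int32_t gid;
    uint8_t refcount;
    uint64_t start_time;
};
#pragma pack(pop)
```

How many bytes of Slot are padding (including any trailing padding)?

@0: lock [8B, align 4] → 8
@8: state [88B, align 4] → 96
@96: pid [8B, align 4] → 104
@104: cpu [1B, align 1] → 105
+3 pad (align 4)
@108: prio [4B, align 4] → 112
@112: gid [4B, align 4] → 116
@116: refcount [1B, align 1] → 117
+3 pad (align 4)
@120: start_time [8B, align 4] → 128
size 128, align 4
data bytes 122, size 128 → padding 6

6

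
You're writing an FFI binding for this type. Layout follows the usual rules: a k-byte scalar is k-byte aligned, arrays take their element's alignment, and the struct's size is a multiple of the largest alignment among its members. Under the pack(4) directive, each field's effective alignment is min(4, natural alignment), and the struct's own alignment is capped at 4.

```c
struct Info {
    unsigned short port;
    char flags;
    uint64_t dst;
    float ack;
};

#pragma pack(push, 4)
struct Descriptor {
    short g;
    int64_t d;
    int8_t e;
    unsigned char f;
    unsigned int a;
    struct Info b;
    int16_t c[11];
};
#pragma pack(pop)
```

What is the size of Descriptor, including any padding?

Info: port at 0 (size 2, align 2) → ends 2; flags at 2 (size 1, align 1) → ends 3; pad 5 to align 8 for dst; dst at 8 (size 8, align 8) → ends 16; ack at 16 (size 4, align 4) → ends 20; tail pad 4 to reach multiple of 8; total 24 bytes, alignment 8
g at 0 (size 2, align 2) → ends 2
pad 2 to align 4 for d
d at 4 (size 8, align 4) → ends 12
e at 12 (size 1, align 1) → ends 13
f at 13 (size 1, align 1) → ends 14
pad 2 to align 4 for a
a at 16 (size 4, align 4) → ends 20
b at 20 (size 24, align 4) → ends 44
c at 44 (size 22, align 2) → ends 66
tail pad 2 to reach multiple of 4
total 68 bytes, alignment 4

68 bytes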